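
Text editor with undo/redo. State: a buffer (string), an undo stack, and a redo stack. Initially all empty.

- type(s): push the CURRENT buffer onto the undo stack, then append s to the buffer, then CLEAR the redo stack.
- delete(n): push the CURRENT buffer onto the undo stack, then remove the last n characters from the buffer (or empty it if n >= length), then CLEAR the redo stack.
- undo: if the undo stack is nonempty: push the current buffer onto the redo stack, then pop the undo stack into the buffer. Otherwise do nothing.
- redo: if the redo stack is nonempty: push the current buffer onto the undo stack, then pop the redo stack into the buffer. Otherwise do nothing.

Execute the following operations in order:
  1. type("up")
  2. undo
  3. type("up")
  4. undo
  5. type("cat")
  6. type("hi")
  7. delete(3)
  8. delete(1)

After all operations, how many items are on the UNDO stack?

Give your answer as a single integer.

After op 1 (type): buf='up' undo_depth=1 redo_depth=0
After op 2 (undo): buf='(empty)' undo_depth=0 redo_depth=1
After op 3 (type): buf='up' undo_depth=1 redo_depth=0
After op 4 (undo): buf='(empty)' undo_depth=0 redo_depth=1
After op 5 (type): buf='cat' undo_depth=1 redo_depth=0
After op 6 (type): buf='cathi' undo_depth=2 redo_depth=0
After op 7 (delete): buf='ca' undo_depth=3 redo_depth=0
After op 8 (delete): buf='c' undo_depth=4 redo_depth=0

Answer: 4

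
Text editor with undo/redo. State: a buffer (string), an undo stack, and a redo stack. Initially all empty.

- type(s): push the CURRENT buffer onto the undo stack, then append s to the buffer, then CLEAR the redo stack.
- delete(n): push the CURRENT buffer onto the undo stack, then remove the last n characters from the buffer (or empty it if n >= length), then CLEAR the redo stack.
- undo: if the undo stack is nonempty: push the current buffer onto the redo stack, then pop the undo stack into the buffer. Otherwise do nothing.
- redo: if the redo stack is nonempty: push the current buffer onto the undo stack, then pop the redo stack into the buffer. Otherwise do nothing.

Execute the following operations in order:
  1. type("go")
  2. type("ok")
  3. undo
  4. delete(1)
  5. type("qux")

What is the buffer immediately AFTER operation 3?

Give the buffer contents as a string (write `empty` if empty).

After op 1 (type): buf='go' undo_depth=1 redo_depth=0
After op 2 (type): buf='gook' undo_depth=2 redo_depth=0
After op 3 (undo): buf='go' undo_depth=1 redo_depth=1

Answer: go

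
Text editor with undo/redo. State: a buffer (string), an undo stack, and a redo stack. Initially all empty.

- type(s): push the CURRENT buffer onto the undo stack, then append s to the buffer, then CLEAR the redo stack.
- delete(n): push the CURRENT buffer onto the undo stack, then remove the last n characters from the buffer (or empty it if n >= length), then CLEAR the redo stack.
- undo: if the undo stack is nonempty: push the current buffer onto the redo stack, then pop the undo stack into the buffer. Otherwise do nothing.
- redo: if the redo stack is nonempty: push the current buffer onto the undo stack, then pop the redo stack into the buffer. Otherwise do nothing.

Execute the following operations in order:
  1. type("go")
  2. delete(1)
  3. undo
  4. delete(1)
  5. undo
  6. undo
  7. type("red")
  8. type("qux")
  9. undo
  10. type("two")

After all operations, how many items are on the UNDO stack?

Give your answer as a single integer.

After op 1 (type): buf='go' undo_depth=1 redo_depth=0
After op 2 (delete): buf='g' undo_depth=2 redo_depth=0
After op 3 (undo): buf='go' undo_depth=1 redo_depth=1
After op 4 (delete): buf='g' undo_depth=2 redo_depth=0
After op 5 (undo): buf='go' undo_depth=1 redo_depth=1
After op 6 (undo): buf='(empty)' undo_depth=0 redo_depth=2
After op 7 (type): buf='red' undo_depth=1 redo_depth=0
After op 8 (type): buf='redqux' undo_depth=2 redo_depth=0
After op 9 (undo): buf='red' undo_depth=1 redo_depth=1
After op 10 (type): buf='redtwo' undo_depth=2 redo_depth=0

Answer: 2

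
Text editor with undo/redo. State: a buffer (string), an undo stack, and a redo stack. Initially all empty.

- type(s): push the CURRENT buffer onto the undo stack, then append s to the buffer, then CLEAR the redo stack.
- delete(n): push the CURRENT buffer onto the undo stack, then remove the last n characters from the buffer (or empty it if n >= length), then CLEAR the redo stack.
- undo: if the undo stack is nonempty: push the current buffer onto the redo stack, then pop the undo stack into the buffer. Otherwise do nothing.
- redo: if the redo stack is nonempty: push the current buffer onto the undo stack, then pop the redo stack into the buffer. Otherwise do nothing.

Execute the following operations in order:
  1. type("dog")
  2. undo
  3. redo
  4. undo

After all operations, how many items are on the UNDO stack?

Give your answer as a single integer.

Answer: 0

Derivation:
After op 1 (type): buf='dog' undo_depth=1 redo_depth=0
After op 2 (undo): buf='(empty)' undo_depth=0 redo_depth=1
After op 3 (redo): buf='dog' undo_depth=1 redo_depth=0
After op 4 (undo): buf='(empty)' undo_depth=0 redo_depth=1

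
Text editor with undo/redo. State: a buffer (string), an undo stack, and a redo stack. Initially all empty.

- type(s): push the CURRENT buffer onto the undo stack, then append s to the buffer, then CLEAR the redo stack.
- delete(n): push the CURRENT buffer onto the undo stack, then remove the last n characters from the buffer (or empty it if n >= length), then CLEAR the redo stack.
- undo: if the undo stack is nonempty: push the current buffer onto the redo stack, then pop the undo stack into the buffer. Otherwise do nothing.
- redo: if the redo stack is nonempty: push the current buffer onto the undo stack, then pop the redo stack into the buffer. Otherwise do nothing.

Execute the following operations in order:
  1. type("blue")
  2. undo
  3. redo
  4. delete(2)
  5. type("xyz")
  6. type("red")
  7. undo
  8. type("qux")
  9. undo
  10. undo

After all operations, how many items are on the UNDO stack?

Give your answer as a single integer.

Answer: 2

Derivation:
After op 1 (type): buf='blue' undo_depth=1 redo_depth=0
After op 2 (undo): buf='(empty)' undo_depth=0 redo_depth=1
After op 3 (redo): buf='blue' undo_depth=1 redo_depth=0
After op 4 (delete): buf='bl' undo_depth=2 redo_depth=0
After op 5 (type): buf='blxyz' undo_depth=3 redo_depth=0
After op 6 (type): buf='blxyzred' undo_depth=4 redo_depth=0
After op 7 (undo): buf='blxyz' undo_depth=3 redo_depth=1
After op 8 (type): buf='blxyzqux' undo_depth=4 redo_depth=0
After op 9 (undo): buf='blxyz' undo_depth=3 redo_depth=1
After op 10 (undo): buf='bl' undo_depth=2 redo_depth=2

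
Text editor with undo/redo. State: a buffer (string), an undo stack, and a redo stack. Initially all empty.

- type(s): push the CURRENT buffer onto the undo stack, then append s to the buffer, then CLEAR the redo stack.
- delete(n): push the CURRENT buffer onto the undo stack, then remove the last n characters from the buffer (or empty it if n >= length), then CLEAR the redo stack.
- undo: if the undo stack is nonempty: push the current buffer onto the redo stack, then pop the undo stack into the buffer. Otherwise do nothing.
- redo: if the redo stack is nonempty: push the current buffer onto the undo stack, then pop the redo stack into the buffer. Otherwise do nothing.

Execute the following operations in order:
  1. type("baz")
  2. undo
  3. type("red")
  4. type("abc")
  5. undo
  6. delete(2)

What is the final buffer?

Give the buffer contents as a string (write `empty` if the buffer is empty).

Answer: r

Derivation:
After op 1 (type): buf='baz' undo_depth=1 redo_depth=0
After op 2 (undo): buf='(empty)' undo_depth=0 redo_depth=1
After op 3 (type): buf='red' undo_depth=1 redo_depth=0
After op 4 (type): buf='redabc' undo_depth=2 redo_depth=0
After op 5 (undo): buf='red' undo_depth=1 redo_depth=1
After op 6 (delete): buf='r' undo_depth=2 redo_depth=0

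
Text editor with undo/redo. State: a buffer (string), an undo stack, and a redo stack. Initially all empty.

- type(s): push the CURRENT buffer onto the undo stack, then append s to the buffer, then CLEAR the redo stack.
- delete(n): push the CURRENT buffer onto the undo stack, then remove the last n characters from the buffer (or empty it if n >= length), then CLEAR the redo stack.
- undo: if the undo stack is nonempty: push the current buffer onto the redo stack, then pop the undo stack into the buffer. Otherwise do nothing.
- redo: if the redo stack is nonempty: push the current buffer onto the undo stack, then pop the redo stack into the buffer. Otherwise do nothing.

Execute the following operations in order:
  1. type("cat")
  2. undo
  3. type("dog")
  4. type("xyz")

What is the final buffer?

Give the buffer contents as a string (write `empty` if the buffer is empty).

Answer: dogxyz

Derivation:
After op 1 (type): buf='cat' undo_depth=1 redo_depth=0
After op 2 (undo): buf='(empty)' undo_depth=0 redo_depth=1
After op 3 (type): buf='dog' undo_depth=1 redo_depth=0
After op 4 (type): buf='dogxyz' undo_depth=2 redo_depth=0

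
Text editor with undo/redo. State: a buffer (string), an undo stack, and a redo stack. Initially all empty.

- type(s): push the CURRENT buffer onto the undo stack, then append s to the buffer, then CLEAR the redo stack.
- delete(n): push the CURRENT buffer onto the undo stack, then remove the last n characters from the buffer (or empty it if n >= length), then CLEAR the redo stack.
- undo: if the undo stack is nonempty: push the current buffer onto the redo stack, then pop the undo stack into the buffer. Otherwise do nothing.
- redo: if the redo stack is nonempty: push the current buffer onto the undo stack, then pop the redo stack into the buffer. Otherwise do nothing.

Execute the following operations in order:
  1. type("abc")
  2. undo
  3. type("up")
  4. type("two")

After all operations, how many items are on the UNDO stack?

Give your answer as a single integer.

Answer: 2

Derivation:
After op 1 (type): buf='abc' undo_depth=1 redo_depth=0
After op 2 (undo): buf='(empty)' undo_depth=0 redo_depth=1
After op 3 (type): buf='up' undo_depth=1 redo_depth=0
After op 4 (type): buf='uptwo' undo_depth=2 redo_depth=0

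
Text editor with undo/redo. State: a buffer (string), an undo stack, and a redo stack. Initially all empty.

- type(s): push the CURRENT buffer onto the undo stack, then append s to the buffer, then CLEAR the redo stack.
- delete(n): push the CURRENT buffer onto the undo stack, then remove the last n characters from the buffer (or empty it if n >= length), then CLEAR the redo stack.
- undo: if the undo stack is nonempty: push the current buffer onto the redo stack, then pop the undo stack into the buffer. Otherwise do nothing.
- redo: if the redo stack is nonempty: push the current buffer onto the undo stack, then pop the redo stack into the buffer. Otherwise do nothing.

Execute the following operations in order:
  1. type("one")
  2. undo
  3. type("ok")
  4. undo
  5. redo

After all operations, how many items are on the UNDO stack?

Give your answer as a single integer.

Answer: 1

Derivation:
After op 1 (type): buf='one' undo_depth=1 redo_depth=0
After op 2 (undo): buf='(empty)' undo_depth=0 redo_depth=1
After op 3 (type): buf='ok' undo_depth=1 redo_depth=0
After op 4 (undo): buf='(empty)' undo_depth=0 redo_depth=1
After op 5 (redo): buf='ok' undo_depth=1 redo_depth=0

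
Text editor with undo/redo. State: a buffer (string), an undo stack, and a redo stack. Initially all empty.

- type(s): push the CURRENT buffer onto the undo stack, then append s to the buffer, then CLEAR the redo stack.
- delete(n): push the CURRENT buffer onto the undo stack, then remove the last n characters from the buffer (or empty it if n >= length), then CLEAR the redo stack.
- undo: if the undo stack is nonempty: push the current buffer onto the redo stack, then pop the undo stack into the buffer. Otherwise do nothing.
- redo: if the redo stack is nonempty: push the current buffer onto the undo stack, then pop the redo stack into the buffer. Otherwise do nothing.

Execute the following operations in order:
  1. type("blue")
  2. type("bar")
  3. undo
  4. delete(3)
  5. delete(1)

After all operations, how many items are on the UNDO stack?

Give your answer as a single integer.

After op 1 (type): buf='blue' undo_depth=1 redo_depth=0
After op 2 (type): buf='bluebar' undo_depth=2 redo_depth=0
After op 3 (undo): buf='blue' undo_depth=1 redo_depth=1
After op 4 (delete): buf='b' undo_depth=2 redo_depth=0
After op 5 (delete): buf='(empty)' undo_depth=3 redo_depth=0

Answer: 3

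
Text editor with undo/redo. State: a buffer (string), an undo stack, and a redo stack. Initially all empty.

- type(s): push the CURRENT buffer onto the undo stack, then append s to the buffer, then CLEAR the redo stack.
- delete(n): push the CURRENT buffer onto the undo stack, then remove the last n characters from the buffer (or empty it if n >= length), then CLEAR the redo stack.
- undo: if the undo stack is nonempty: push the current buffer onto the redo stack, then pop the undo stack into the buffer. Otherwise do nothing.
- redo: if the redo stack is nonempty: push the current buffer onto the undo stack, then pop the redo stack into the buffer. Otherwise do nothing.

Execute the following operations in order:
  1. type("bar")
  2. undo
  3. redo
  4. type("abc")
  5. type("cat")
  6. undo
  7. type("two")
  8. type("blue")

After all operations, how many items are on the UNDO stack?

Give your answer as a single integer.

After op 1 (type): buf='bar' undo_depth=1 redo_depth=0
After op 2 (undo): buf='(empty)' undo_depth=0 redo_depth=1
After op 3 (redo): buf='bar' undo_depth=1 redo_depth=0
After op 4 (type): buf='barabc' undo_depth=2 redo_depth=0
After op 5 (type): buf='barabccat' undo_depth=3 redo_depth=0
After op 6 (undo): buf='barabc' undo_depth=2 redo_depth=1
After op 7 (type): buf='barabctwo' undo_depth=3 redo_depth=0
After op 8 (type): buf='barabctwoblue' undo_depth=4 redo_depth=0

Answer: 4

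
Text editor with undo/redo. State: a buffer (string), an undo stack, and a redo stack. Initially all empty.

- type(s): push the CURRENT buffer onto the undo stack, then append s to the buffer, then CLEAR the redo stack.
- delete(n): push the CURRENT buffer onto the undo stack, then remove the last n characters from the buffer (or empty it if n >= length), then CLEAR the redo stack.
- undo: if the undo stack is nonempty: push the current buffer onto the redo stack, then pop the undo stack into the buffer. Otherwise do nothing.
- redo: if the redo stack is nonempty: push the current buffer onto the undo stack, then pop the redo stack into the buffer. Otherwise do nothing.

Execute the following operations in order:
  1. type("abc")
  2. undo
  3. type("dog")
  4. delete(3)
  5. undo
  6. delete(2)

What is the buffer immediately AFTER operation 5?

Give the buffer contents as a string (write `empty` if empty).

After op 1 (type): buf='abc' undo_depth=1 redo_depth=0
After op 2 (undo): buf='(empty)' undo_depth=0 redo_depth=1
After op 3 (type): buf='dog' undo_depth=1 redo_depth=0
After op 4 (delete): buf='(empty)' undo_depth=2 redo_depth=0
After op 5 (undo): buf='dog' undo_depth=1 redo_depth=1

Answer: dog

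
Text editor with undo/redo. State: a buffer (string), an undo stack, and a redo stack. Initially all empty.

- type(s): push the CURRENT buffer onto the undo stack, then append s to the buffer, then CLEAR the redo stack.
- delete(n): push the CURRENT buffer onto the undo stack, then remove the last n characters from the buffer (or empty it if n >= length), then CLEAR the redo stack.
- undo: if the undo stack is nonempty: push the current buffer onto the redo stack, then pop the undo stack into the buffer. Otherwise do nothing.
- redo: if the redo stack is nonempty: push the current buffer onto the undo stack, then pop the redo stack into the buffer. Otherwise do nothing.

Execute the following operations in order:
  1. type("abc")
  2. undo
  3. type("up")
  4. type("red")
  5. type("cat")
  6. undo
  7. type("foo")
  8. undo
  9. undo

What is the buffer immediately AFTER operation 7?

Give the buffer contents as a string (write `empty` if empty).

Answer: upredfoo

Derivation:
After op 1 (type): buf='abc' undo_depth=1 redo_depth=0
After op 2 (undo): buf='(empty)' undo_depth=0 redo_depth=1
After op 3 (type): buf='up' undo_depth=1 redo_depth=0
After op 4 (type): buf='upred' undo_depth=2 redo_depth=0
After op 5 (type): buf='upredcat' undo_depth=3 redo_depth=0
After op 6 (undo): buf='upred' undo_depth=2 redo_depth=1
After op 7 (type): buf='upredfoo' undo_depth=3 redo_depth=0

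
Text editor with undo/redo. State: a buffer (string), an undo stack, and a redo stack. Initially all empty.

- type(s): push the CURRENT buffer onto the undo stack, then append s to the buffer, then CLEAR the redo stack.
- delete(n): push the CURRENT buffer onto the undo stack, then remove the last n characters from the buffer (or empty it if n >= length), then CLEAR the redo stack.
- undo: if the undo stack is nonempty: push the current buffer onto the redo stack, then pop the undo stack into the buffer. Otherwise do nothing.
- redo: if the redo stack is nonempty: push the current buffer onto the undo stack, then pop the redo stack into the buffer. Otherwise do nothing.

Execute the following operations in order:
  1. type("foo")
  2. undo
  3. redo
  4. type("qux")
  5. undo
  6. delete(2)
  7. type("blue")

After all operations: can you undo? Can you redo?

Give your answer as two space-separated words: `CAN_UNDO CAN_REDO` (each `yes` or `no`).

After op 1 (type): buf='foo' undo_depth=1 redo_depth=0
After op 2 (undo): buf='(empty)' undo_depth=0 redo_depth=1
After op 3 (redo): buf='foo' undo_depth=1 redo_depth=0
After op 4 (type): buf='fooqux' undo_depth=2 redo_depth=0
After op 5 (undo): buf='foo' undo_depth=1 redo_depth=1
After op 6 (delete): buf='f' undo_depth=2 redo_depth=0
After op 7 (type): buf='fblue' undo_depth=3 redo_depth=0

Answer: yes no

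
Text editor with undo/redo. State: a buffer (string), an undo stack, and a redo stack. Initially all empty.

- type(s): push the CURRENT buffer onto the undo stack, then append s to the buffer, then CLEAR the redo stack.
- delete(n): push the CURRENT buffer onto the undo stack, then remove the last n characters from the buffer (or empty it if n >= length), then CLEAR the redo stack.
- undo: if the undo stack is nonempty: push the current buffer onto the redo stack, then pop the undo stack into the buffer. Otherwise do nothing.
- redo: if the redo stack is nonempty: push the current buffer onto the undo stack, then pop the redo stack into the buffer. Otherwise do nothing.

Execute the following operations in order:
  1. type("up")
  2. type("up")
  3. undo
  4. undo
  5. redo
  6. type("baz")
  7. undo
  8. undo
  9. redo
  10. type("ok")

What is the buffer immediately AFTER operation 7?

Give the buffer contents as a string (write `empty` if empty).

Answer: up

Derivation:
After op 1 (type): buf='up' undo_depth=1 redo_depth=0
After op 2 (type): buf='upup' undo_depth=2 redo_depth=0
After op 3 (undo): buf='up' undo_depth=1 redo_depth=1
After op 4 (undo): buf='(empty)' undo_depth=0 redo_depth=2
After op 5 (redo): buf='up' undo_depth=1 redo_depth=1
After op 6 (type): buf='upbaz' undo_depth=2 redo_depth=0
After op 7 (undo): buf='up' undo_depth=1 redo_depth=1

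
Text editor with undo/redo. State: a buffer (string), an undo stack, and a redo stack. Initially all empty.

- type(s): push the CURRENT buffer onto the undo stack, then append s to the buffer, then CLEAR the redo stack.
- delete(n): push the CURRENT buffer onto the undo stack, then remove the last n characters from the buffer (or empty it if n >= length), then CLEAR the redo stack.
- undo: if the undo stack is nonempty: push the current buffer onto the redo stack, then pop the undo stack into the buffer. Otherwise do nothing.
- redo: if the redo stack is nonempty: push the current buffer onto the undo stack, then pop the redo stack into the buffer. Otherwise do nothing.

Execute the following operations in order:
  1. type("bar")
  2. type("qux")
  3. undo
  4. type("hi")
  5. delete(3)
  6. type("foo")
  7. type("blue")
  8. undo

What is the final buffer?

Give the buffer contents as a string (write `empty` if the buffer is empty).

After op 1 (type): buf='bar' undo_depth=1 redo_depth=0
After op 2 (type): buf='barqux' undo_depth=2 redo_depth=0
After op 3 (undo): buf='bar' undo_depth=1 redo_depth=1
After op 4 (type): buf='barhi' undo_depth=2 redo_depth=0
After op 5 (delete): buf='ba' undo_depth=3 redo_depth=0
After op 6 (type): buf='bafoo' undo_depth=4 redo_depth=0
After op 7 (type): buf='bafooblue' undo_depth=5 redo_depth=0
After op 8 (undo): buf='bafoo' undo_depth=4 redo_depth=1

Answer: bafoo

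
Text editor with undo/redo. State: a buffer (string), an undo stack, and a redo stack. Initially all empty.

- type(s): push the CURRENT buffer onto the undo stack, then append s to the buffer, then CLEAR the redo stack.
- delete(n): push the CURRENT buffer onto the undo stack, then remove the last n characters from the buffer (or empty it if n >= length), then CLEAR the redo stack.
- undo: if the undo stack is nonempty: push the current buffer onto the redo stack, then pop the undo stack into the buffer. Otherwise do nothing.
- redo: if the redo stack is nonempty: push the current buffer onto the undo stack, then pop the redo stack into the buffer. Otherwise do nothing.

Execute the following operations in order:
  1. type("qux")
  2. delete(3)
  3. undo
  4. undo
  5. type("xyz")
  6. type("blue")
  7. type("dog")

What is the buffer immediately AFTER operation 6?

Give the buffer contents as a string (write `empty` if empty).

Answer: xyzblue

Derivation:
After op 1 (type): buf='qux' undo_depth=1 redo_depth=0
After op 2 (delete): buf='(empty)' undo_depth=2 redo_depth=0
After op 3 (undo): buf='qux' undo_depth=1 redo_depth=1
After op 4 (undo): buf='(empty)' undo_depth=0 redo_depth=2
After op 5 (type): buf='xyz' undo_depth=1 redo_depth=0
After op 6 (type): buf='xyzblue' undo_depth=2 redo_depth=0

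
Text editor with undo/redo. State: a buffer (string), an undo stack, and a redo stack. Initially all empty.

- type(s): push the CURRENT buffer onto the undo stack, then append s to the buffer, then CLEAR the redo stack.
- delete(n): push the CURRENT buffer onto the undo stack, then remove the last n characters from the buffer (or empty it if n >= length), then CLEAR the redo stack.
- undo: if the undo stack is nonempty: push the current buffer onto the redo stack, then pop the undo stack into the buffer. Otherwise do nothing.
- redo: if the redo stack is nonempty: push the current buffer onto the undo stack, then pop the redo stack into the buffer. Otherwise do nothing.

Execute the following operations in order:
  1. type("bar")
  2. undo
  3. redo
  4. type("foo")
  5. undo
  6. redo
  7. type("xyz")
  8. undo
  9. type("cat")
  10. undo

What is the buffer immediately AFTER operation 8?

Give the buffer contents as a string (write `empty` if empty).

After op 1 (type): buf='bar' undo_depth=1 redo_depth=0
After op 2 (undo): buf='(empty)' undo_depth=0 redo_depth=1
After op 3 (redo): buf='bar' undo_depth=1 redo_depth=0
After op 4 (type): buf='barfoo' undo_depth=2 redo_depth=0
After op 5 (undo): buf='bar' undo_depth=1 redo_depth=1
After op 6 (redo): buf='barfoo' undo_depth=2 redo_depth=0
After op 7 (type): buf='barfooxyz' undo_depth=3 redo_depth=0
After op 8 (undo): buf='barfoo' undo_depth=2 redo_depth=1

Answer: barfoo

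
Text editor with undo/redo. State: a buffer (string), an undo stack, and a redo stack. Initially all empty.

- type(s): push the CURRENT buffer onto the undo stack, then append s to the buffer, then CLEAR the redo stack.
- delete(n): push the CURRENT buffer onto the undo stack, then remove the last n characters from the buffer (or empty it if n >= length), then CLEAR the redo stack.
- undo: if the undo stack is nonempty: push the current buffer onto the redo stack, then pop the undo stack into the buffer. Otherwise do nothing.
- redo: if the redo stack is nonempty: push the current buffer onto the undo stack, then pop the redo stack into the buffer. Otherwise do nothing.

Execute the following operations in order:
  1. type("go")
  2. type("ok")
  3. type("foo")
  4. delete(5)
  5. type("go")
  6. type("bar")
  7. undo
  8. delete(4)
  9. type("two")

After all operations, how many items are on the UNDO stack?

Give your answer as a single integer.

After op 1 (type): buf='go' undo_depth=1 redo_depth=0
After op 2 (type): buf='gook' undo_depth=2 redo_depth=0
After op 3 (type): buf='gookfoo' undo_depth=3 redo_depth=0
After op 4 (delete): buf='go' undo_depth=4 redo_depth=0
After op 5 (type): buf='gogo' undo_depth=5 redo_depth=0
After op 6 (type): buf='gogobar' undo_depth=6 redo_depth=0
After op 7 (undo): buf='gogo' undo_depth=5 redo_depth=1
After op 8 (delete): buf='(empty)' undo_depth=6 redo_depth=0
After op 9 (type): buf='two' undo_depth=7 redo_depth=0

Answer: 7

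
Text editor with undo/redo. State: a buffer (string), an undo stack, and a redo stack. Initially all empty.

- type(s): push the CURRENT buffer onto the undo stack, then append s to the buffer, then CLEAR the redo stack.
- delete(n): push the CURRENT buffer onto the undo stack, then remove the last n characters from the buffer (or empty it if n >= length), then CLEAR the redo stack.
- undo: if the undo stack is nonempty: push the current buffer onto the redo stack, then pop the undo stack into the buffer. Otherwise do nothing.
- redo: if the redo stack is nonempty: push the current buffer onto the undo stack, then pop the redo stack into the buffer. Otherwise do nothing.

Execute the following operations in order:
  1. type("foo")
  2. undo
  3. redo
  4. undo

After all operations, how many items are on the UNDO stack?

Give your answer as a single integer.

Answer: 0

Derivation:
After op 1 (type): buf='foo' undo_depth=1 redo_depth=0
After op 2 (undo): buf='(empty)' undo_depth=0 redo_depth=1
After op 3 (redo): buf='foo' undo_depth=1 redo_depth=0
After op 4 (undo): buf='(empty)' undo_depth=0 redo_depth=1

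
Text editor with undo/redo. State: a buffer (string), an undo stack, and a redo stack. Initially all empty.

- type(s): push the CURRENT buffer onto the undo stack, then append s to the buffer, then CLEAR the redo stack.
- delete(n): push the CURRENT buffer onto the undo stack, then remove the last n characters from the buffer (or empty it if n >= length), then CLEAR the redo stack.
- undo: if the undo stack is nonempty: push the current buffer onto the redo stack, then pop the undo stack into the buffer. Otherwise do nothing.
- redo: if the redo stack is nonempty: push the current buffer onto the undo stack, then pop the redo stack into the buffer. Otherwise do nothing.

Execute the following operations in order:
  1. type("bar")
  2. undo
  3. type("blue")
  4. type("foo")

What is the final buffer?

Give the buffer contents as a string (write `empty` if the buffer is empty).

After op 1 (type): buf='bar' undo_depth=1 redo_depth=0
After op 2 (undo): buf='(empty)' undo_depth=0 redo_depth=1
After op 3 (type): buf='blue' undo_depth=1 redo_depth=0
After op 4 (type): buf='bluefoo' undo_depth=2 redo_depth=0

Answer: bluefoo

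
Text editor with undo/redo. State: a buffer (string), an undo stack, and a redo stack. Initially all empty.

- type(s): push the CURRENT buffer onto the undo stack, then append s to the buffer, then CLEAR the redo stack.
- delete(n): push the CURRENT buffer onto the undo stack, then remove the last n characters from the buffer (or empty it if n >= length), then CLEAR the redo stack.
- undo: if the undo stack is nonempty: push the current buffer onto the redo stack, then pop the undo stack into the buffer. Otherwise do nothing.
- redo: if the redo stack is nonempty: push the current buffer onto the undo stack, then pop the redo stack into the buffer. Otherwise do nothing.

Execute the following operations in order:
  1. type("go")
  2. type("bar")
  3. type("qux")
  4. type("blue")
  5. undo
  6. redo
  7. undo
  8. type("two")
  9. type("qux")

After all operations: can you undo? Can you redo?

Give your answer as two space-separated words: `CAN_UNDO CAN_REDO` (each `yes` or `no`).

Answer: yes no

Derivation:
After op 1 (type): buf='go' undo_depth=1 redo_depth=0
After op 2 (type): buf='gobar' undo_depth=2 redo_depth=0
After op 3 (type): buf='gobarqux' undo_depth=3 redo_depth=0
After op 4 (type): buf='gobarquxblue' undo_depth=4 redo_depth=0
After op 5 (undo): buf='gobarqux' undo_depth=3 redo_depth=1
After op 6 (redo): buf='gobarquxblue' undo_depth=4 redo_depth=0
After op 7 (undo): buf='gobarqux' undo_depth=3 redo_depth=1
After op 8 (type): buf='gobarquxtwo' undo_depth=4 redo_depth=0
After op 9 (type): buf='gobarquxtwoqux' undo_depth=5 redo_depth=0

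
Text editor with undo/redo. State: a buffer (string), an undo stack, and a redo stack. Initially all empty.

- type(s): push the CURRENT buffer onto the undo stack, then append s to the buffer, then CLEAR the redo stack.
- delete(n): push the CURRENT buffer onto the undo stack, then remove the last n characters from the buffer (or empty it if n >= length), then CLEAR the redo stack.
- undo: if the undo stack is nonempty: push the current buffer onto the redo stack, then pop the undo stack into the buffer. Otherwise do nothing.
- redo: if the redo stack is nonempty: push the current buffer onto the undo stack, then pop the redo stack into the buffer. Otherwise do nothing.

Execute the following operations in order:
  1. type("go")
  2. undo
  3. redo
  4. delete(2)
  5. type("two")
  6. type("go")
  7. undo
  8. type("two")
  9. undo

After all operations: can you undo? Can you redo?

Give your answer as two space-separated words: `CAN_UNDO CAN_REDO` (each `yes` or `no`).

After op 1 (type): buf='go' undo_depth=1 redo_depth=0
After op 2 (undo): buf='(empty)' undo_depth=0 redo_depth=1
After op 3 (redo): buf='go' undo_depth=1 redo_depth=0
After op 4 (delete): buf='(empty)' undo_depth=2 redo_depth=0
After op 5 (type): buf='two' undo_depth=3 redo_depth=0
After op 6 (type): buf='twogo' undo_depth=4 redo_depth=0
After op 7 (undo): buf='two' undo_depth=3 redo_depth=1
After op 8 (type): buf='twotwo' undo_depth=4 redo_depth=0
After op 9 (undo): buf='two' undo_depth=3 redo_depth=1

Answer: yes yes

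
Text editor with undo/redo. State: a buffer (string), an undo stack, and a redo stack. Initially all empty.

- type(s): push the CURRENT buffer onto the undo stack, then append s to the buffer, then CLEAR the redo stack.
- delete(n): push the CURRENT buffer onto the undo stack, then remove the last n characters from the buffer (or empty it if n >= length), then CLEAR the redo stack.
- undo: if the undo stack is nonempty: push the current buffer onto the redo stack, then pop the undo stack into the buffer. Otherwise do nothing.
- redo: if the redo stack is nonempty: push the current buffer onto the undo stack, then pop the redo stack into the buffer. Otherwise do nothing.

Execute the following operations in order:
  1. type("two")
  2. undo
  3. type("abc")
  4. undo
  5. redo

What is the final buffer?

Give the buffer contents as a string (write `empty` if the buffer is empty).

After op 1 (type): buf='two' undo_depth=1 redo_depth=0
After op 2 (undo): buf='(empty)' undo_depth=0 redo_depth=1
After op 3 (type): buf='abc' undo_depth=1 redo_depth=0
After op 4 (undo): buf='(empty)' undo_depth=0 redo_depth=1
After op 5 (redo): buf='abc' undo_depth=1 redo_depth=0

Answer: abc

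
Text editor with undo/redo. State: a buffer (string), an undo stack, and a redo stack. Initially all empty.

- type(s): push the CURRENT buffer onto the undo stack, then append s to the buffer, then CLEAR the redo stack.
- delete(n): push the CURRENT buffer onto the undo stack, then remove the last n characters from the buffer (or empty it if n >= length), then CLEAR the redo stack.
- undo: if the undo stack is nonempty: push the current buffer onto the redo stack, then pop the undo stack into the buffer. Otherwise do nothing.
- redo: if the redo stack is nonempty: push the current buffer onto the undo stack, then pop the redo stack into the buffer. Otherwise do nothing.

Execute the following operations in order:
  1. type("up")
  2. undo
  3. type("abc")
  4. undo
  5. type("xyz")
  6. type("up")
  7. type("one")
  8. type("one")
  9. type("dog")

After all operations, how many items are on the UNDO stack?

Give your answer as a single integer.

After op 1 (type): buf='up' undo_depth=1 redo_depth=0
After op 2 (undo): buf='(empty)' undo_depth=0 redo_depth=1
After op 3 (type): buf='abc' undo_depth=1 redo_depth=0
After op 4 (undo): buf='(empty)' undo_depth=0 redo_depth=1
After op 5 (type): buf='xyz' undo_depth=1 redo_depth=0
After op 6 (type): buf='xyzup' undo_depth=2 redo_depth=0
After op 7 (type): buf='xyzupone' undo_depth=3 redo_depth=0
After op 8 (type): buf='xyzuponeone' undo_depth=4 redo_depth=0
After op 9 (type): buf='xyzuponeonedog' undo_depth=5 redo_depth=0

Answer: 5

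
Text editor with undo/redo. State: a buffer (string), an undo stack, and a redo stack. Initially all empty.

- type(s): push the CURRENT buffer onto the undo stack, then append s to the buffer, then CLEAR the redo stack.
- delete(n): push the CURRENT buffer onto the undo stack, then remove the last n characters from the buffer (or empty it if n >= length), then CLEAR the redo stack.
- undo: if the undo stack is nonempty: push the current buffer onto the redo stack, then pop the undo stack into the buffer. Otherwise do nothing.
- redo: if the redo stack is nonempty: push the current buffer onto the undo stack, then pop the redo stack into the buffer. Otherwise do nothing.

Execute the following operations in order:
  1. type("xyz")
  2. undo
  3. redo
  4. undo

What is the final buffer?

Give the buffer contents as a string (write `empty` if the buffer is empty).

Answer: empty

Derivation:
After op 1 (type): buf='xyz' undo_depth=1 redo_depth=0
After op 2 (undo): buf='(empty)' undo_depth=0 redo_depth=1
After op 3 (redo): buf='xyz' undo_depth=1 redo_depth=0
After op 4 (undo): buf='(empty)' undo_depth=0 redo_depth=1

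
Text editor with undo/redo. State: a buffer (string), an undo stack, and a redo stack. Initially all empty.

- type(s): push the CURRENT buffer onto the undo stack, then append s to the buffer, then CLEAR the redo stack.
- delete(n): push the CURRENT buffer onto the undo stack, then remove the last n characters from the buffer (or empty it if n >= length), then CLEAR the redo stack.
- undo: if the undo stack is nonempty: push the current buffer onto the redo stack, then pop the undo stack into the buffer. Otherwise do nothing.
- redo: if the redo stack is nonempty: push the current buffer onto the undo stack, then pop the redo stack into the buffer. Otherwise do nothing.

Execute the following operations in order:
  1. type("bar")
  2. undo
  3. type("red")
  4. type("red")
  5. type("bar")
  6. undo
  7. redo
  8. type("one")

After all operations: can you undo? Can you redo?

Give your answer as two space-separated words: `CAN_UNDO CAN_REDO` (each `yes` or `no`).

Answer: yes no

Derivation:
After op 1 (type): buf='bar' undo_depth=1 redo_depth=0
After op 2 (undo): buf='(empty)' undo_depth=0 redo_depth=1
After op 3 (type): buf='red' undo_depth=1 redo_depth=0
After op 4 (type): buf='redred' undo_depth=2 redo_depth=0
After op 5 (type): buf='redredbar' undo_depth=3 redo_depth=0
After op 6 (undo): buf='redred' undo_depth=2 redo_depth=1
After op 7 (redo): buf='redredbar' undo_depth=3 redo_depth=0
After op 8 (type): buf='redredbarone' undo_depth=4 redo_depth=0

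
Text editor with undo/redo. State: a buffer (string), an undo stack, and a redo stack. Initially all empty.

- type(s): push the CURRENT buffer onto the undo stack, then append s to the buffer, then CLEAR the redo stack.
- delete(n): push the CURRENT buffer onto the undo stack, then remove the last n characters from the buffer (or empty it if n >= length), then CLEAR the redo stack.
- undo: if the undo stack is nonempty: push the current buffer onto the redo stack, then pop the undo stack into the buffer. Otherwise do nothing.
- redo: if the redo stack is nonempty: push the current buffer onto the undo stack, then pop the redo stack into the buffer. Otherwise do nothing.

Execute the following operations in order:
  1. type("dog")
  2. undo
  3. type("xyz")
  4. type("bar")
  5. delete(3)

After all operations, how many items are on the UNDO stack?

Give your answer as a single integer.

Answer: 3

Derivation:
After op 1 (type): buf='dog' undo_depth=1 redo_depth=0
After op 2 (undo): buf='(empty)' undo_depth=0 redo_depth=1
After op 3 (type): buf='xyz' undo_depth=1 redo_depth=0
After op 4 (type): buf='xyzbar' undo_depth=2 redo_depth=0
After op 5 (delete): buf='xyz' undo_depth=3 redo_depth=0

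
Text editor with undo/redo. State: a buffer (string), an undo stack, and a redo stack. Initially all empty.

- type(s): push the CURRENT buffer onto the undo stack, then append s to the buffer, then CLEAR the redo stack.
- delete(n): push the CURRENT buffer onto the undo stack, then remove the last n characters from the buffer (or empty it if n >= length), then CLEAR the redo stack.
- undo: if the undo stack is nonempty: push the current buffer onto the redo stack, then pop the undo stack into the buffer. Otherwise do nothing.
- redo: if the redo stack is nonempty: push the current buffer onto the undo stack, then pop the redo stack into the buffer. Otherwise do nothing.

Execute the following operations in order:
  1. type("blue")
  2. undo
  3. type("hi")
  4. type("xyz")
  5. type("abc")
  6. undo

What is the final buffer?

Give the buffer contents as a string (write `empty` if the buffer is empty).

After op 1 (type): buf='blue' undo_depth=1 redo_depth=0
After op 2 (undo): buf='(empty)' undo_depth=0 redo_depth=1
After op 3 (type): buf='hi' undo_depth=1 redo_depth=0
After op 4 (type): buf='hixyz' undo_depth=2 redo_depth=0
After op 5 (type): buf='hixyzabc' undo_depth=3 redo_depth=0
After op 6 (undo): buf='hixyz' undo_depth=2 redo_depth=1

Answer: hixyz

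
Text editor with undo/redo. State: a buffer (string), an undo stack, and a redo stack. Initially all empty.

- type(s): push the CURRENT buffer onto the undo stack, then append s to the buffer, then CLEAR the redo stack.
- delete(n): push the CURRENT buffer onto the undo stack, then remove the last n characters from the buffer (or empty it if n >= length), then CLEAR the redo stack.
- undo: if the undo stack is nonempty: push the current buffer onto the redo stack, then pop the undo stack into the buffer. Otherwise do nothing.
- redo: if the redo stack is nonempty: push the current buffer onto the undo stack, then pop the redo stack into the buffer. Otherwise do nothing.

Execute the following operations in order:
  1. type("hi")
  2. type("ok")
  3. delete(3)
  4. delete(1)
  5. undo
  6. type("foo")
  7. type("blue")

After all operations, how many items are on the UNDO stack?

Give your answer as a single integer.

After op 1 (type): buf='hi' undo_depth=1 redo_depth=0
After op 2 (type): buf='hiok' undo_depth=2 redo_depth=0
After op 3 (delete): buf='h' undo_depth=3 redo_depth=0
After op 4 (delete): buf='(empty)' undo_depth=4 redo_depth=0
After op 5 (undo): buf='h' undo_depth=3 redo_depth=1
After op 6 (type): buf='hfoo' undo_depth=4 redo_depth=0
After op 7 (type): buf='hfooblue' undo_depth=5 redo_depth=0

Answer: 5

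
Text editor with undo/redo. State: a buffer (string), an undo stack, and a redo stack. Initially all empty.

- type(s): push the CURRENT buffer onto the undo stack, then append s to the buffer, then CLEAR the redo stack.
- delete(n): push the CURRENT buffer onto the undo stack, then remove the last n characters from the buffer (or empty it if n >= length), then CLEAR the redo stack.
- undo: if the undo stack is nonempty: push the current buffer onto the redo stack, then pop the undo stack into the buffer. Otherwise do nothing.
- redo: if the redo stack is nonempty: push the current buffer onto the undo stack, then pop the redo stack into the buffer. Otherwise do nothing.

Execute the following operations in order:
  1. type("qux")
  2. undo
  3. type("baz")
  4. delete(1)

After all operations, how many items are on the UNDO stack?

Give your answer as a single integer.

Answer: 2

Derivation:
After op 1 (type): buf='qux' undo_depth=1 redo_depth=0
After op 2 (undo): buf='(empty)' undo_depth=0 redo_depth=1
After op 3 (type): buf='baz' undo_depth=1 redo_depth=0
After op 4 (delete): buf='ba' undo_depth=2 redo_depth=0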